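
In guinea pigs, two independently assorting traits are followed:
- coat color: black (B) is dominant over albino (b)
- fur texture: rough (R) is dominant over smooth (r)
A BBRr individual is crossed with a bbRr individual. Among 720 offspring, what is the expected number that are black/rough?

Dihybrid cross BBRr × bbRr — consider each gene separately:
coat color: BB × bb → 4 Bb → 4 B_ (out of 4)
fur texture: Rr × Rr → 1 RR, 2 Rr, 1 rr → 3 R_ : 1 rr (out of 4)
Combine (counts out of 4 × 4 = 16): black/rough (B_R_) = 4×3 = 12; black/smooth (B_rr) = 4×1 = 4
Phenotype counts (out of 16): 12 black/rough, 4 black/smooth
black/rough: 12 out of 16 → fraction 3/4
Expected count = 3/4 × 720 = 540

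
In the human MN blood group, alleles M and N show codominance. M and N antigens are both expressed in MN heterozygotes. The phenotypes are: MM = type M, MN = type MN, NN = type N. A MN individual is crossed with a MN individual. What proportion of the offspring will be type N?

Punnett square for MN × MN:
Offspring genotypes: 1 MM, 2 MN, 1 NN
Phenotype counts: 1 type M, 2 type MN, 1 type N
type N: 1 out of 4
Probability: 1/4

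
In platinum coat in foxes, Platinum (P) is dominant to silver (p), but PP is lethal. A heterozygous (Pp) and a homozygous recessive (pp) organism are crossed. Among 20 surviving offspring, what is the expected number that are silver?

Cross: Pp × pp
Punnett square offspring (before lethality): 2 Pp, 2 pp
No PP offspring are produced in this cross.
silver: 2 out of 4 → fraction 1/2
Expected count = 1/2 × 20 = 10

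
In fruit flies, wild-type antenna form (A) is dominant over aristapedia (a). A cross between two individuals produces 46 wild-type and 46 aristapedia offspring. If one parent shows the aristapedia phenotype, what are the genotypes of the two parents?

Observed offspring: 46 wild-type, 46 aristapedia
The observed ratio simplifies to 1:1. One parent shows aristapedia, so its genotype must be aa. A 1:1 offspring split requires the other parent to be heterozygous (Aa).
Parent genotypes: aa × Aa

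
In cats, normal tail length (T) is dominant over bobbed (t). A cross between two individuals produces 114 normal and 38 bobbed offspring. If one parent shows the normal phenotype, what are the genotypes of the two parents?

Observed offspring: 114 normal, 38 bobbed
The observed ratio simplifies to 3:1. Bobbed (tt) offspring appear, so each parent must contribute one t allele. The parent stated to show normal carries T, so it is Tt. The other parent is then either Tt or tt: Tt × tt would give a 1:1 split, whereas Tt × Tt gives 3:1 — matching the data. So both parents are heterozygous (Tt × Tt).
Parent genotypes: Tt × Tt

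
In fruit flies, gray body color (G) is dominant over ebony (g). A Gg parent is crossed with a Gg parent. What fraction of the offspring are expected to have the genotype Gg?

Punnett square for Gg × Gg:
Offspring genotypes: 1 GG, 2 Gg, 1 gg
Total offspring: 4
Count with target: 2
Probability: 2/4 = 1/2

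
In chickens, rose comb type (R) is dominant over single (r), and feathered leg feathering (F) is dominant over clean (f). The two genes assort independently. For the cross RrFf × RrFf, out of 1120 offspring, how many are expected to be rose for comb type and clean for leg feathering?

Dihybrid cross RrFf × RrFf — consider each gene separately:
comb type: Rr × Rr → 1 RR, 2 Rr, 1 rr → 3 R_ : 1 rr (out of 4)
leg feathering: Ff × Ff → 1 FF, 2 Ff, 1 ff → 3 F_ : 1 ff (out of 4)
Looking for: rose (R_) and clean (ff)
P(rose) = 3/4, P(clean) = 1/4
P(both) = 3/4 × 1/4 = 3/16
Expected count = 3/16 × 1120 = 210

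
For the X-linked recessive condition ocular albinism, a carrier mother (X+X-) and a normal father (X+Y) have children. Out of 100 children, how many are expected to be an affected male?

Cross: X+X- × X+Y
Offspring: 1 X+X+, 1 X+Y, 1 X+X-, 1 X-Y
Probability of an affected male: 1/4
Expected count = 1/4 × 100 = 25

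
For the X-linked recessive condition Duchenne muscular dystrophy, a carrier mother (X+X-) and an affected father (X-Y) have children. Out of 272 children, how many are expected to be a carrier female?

Cross: X+X- × X-Y
Offspring: 1 X+X-, 1 X+Y, 1 X-X-, 1 X-Y
Probability of a carrier female: 1/4
Expected count = 1/4 × 272 = 68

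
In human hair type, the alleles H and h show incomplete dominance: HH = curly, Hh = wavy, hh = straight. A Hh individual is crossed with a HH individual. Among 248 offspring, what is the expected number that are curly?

Punnett square for Hh × HH:
Offspring genotypes: 2 HH, 2 Hh
Phenotype counts: 2 curly, 2 wavy
curly: 2 out of 4 → fraction 1/2
Expected count = 1/2 × 248 = 124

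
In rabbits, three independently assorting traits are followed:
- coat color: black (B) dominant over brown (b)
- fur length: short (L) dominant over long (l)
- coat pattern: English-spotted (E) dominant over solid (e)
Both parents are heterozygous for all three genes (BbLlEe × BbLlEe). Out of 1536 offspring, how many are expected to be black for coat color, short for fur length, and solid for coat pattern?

Trihybrid cross: BbLlEe × BbLlEe
Each trait segregates independently with a 3:1 phenotypic ratio, so each gene contributes 3/4 (dominant) or 1/4 (recessive).
Target: black (coat color), short (fur length), solid (coat pattern)
Probability = product of independent per-trait probabilities
= 3/4 × 3/4 × 1/4 = 9/64
Expected count = 9/64 × 1536 = 216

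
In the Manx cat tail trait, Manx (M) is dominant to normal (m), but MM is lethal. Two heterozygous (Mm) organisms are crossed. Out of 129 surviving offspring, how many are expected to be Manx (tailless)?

Cross: Mm × Mm
Punnett square offspring (before lethality): 1 MM, 2 Mm, 1 mm
The MM genotype is lethal (embryos die); surviving offspring: 2 Mm, 1 mm
Manx (tailless): 2 out of 3 → fraction 2/3
Expected count = 2/3 × 129 = 86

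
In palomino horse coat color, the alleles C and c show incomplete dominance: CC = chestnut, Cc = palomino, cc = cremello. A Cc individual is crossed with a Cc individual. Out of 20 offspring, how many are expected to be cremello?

Punnett square for Cc × Cc:
Offspring genotypes: 1 CC, 2 Cc, 1 cc
Phenotype counts: 1 chestnut, 2 palomino, 1 cremello
cremello: 1 out of 4 → fraction 1/4
Expected count = 1/4 × 20 = 5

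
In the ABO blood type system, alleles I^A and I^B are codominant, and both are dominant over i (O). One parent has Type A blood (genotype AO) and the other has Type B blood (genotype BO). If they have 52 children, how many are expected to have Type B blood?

Cross: AO × BO
Possible offspring genotypes: 1 AB, 1 AO, 1 BO, 1 OO
Blood type counts: 1 Type AB, 1 Type A, 1 Type B, 1 Type O
Probability of Type B: 1/4
Expected count = 1/4 × 52 = 13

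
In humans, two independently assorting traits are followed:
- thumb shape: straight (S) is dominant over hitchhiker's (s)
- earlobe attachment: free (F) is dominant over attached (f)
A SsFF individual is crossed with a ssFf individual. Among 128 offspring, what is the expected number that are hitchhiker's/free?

Dihybrid cross SsFF × ssFf — consider each gene separately:
thumb shape: Ss × ss → 2 Ss, 2 ss → 2 S_ : 2 ss (out of 4)
earlobe attachment: FF × Ff → 2 FF, 2 Ff → 4 F_ (out of 4)
Combine (counts out of 4 × 4 = 16): straight/free (S_F_) = 2×4 = 8; hitchhiker's/free (ssF_) = 2×4 = 8
Phenotype counts (out of 16): 8 straight/free, 8 hitchhiker's/free
hitchhiker's/free: 8 out of 16 → fraction 1/2
Expected count = 1/2 × 128 = 64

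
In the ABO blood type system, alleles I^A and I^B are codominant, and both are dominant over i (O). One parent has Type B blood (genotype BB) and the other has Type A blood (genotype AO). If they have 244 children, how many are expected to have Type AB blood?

Cross: BB × AO
Possible offspring genotypes: 2 AB, 2 BO
Blood type counts: 2 Type AB, 2 Type B
Probability of Type AB: 2/4 = 1/2
Expected count = 1/2 × 244 = 122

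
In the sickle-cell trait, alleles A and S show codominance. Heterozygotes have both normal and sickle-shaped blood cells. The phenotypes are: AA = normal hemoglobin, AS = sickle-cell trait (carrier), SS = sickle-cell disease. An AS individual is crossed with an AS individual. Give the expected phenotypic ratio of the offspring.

Punnett square for AS × AS:
Offspring genotypes: 1 AA, 2 AS, 1 SS
Phenotype counts: 1 normal hemoglobin, 2 sickle-cell trait (carrier), 1 sickle-cell disease
Ratio: 1 normal hemoglobin : 2 sickle-cell trait (carrier) : 1 sickle-cell disease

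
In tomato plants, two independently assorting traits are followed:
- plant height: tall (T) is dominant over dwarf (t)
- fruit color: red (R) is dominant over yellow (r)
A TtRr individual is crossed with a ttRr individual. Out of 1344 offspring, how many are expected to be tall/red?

Dihybrid cross TtRr × ttRr — consider each gene separately:
plant height: Tt × tt → 2 Tt, 2 tt → 2 T_ : 2 tt (out of 4)
fruit color: Rr × Rr → 1 RR, 2 Rr, 1 rr → 3 R_ : 1 rr (out of 4)
Combine (counts out of 4 × 4 = 16): tall/red (T_R_) = 2×3 = 6; tall/yellow (T_rr) = 2×1 = 2; dwarf/red (ttR_) = 2×3 = 6; dwarf/yellow (ttrr) = 2×1 = 2
Phenotype counts (out of 16): 6 tall/red, 2 tall/yellow, 6 dwarf/red, 2 dwarf/yellow
tall/red: 6 out of 16 → fraction 3/8
Expected count = 3/8 × 1344 = 504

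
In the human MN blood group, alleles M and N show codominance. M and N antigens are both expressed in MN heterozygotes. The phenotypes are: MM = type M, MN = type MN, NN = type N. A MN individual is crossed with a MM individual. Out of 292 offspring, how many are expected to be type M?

Punnett square for MN × MM:
Offspring genotypes: 2 MM, 2 MN
Phenotype counts: 2 type M, 2 type MN
type M: 2 out of 4 → fraction 1/2
Expected count = 1/2 × 292 = 146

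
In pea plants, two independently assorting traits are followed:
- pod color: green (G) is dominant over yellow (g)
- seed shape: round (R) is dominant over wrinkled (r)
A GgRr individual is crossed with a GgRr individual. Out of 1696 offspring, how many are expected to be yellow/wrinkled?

Dihybrid cross GgRr × GgRr — consider each gene separately:
pod color: Gg × Gg → 1 GG, 2 Gg, 1 gg → 3 G_ : 1 gg (out of 4)
seed shape: Rr × Rr → 1 RR, 2 Rr, 1 rr → 3 R_ : 1 rr (out of 4)
Combine (counts out of 4 × 4 = 16): green/round (G_R_) = 3×3 = 9; green/wrinkled (G_rr) = 3×1 = 3; yellow/round (ggR_) = 1×3 = 3; yellow/wrinkled (ggrr) = 1×1 = 1
Phenotype counts (out of 16): 9 green/round, 3 green/wrinkled, 3 yellow/round, 1 yellow/wrinkled
yellow/wrinkled: 1 out of 16 → fraction 1/16
Expected count = 1/16 × 1696 = 106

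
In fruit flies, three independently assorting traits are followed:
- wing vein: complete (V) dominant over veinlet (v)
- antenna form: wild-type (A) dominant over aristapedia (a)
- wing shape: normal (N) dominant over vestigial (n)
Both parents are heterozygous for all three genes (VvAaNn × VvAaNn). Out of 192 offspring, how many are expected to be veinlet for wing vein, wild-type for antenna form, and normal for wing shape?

Trihybrid cross: VvAaNn × VvAaNn
Each trait segregates independently with a 3:1 phenotypic ratio, so each gene contributes 3/4 (dominant) or 1/4 (recessive).
Target: veinlet (wing vein), wild-type (antenna form), normal (wing shape)
Probability = product of independent per-trait probabilities
= 1/4 × 3/4 × 3/4 = 9/64
Expected count = 9/64 × 192 = 27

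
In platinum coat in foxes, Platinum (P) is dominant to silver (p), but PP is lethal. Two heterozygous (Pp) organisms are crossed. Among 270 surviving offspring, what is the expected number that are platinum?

Cross: Pp × Pp
Punnett square offspring (before lethality): 1 PP, 2 Pp, 1 pp
The PP genotype is lethal (embryos die); surviving offspring: 2 Pp, 1 pp
platinum: 2 out of 3 → fraction 2/3
Expected count = 2/3 × 270 = 180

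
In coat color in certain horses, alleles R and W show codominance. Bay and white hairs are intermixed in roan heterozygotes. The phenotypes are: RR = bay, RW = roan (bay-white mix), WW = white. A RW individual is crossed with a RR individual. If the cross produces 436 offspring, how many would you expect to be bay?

Punnett square for RW × RR:
Offspring genotypes: 2 RR, 2 RW
Phenotype counts: 2 bay, 2 roan (bay-white mix)
bay: 2 out of 4 → fraction 1/2
Expected count = 1/2 × 436 = 218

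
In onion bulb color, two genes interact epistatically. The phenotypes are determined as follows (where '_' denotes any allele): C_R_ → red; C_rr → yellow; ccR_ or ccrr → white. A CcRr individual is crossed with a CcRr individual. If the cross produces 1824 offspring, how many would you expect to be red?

Cross: CcRr × CcRr — consider each gene separately:
C gene: Cc × Cc → 1 CC, 2 Cc, 1 cc → 3 C_ : 1 cc (out of 4)
R gene: Rr × Rr → 1 RR, 2 Rr, 1 rr → 3 R_ : 1 rr (out of 4)
Genotype classes (out of 4 × 4 = 16): C_R_ = 3×3 = 9; C_rr = 3×1 = 3; ccR_ = 1×3 = 3; ccrr = 1×1 = 1
Apply the phenotype rules: C_R_ (9) → red; C_rr (3) → yellow; ccR_ (3) + ccrr (1) → white
Phenotype counts (out of 16): 9 red, 3 yellow, 4 white
red: 9 out of 16 → fraction 9/16
Expected count = 9/16 × 1824 = 1026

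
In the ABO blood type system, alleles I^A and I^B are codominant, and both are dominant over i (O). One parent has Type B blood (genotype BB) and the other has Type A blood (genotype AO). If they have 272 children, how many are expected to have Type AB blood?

Cross: BB × AO
Possible offspring genotypes: 2 AB, 2 BO
Blood type counts: 2 Type AB, 2 Type B
Probability of Type AB: 2/4 = 1/2
Expected count = 1/2 × 272 = 136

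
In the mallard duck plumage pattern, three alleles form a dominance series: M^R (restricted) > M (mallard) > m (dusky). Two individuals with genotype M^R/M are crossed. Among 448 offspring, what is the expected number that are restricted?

Cross: M^R/M × M^R/M
Allele dominance: M^R > M > m
Offspring genotypes: 1 M^R/M^R, 2 M^R/M, 1 M/M
Phenotype counts: 3 restricted, 1 mallard
restricted: 3 out of 4 → fraction 3/4
Expected count = 3/4 × 448 = 336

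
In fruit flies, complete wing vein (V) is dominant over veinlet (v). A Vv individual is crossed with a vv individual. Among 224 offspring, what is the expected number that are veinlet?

Punnett square for Vv × vv:
Offspring genotypes: 2 Vv, 2 vv
complete: 2, veinlet: 2
veinlet: 2 out of 4 → fraction 1/2
Expected count = 1/2 × 224 = 112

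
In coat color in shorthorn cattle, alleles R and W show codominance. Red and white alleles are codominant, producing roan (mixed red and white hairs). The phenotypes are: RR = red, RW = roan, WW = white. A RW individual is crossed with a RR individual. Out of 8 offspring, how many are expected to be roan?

Punnett square for RW × RR:
Offspring genotypes: 2 RR, 2 RW
Phenotype counts: 2 red, 2 roan
roan: 2 out of 4 → fraction 1/2
Expected count = 1/2 × 8 = 4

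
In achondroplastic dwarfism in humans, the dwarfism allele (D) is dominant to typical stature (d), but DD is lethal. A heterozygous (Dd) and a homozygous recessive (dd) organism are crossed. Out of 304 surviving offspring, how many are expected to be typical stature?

Cross: Dd × dd
Punnett square offspring (before lethality): 2 Dd, 2 dd
No DD offspring are produced in this cross.
typical stature: 2 out of 4 → fraction 1/2
Expected count = 1/2 × 304 = 152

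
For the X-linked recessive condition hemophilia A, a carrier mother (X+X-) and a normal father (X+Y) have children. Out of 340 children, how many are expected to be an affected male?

Cross: X+X- × X+Y
Offspring: 1 X+X+, 1 X+Y, 1 X+X-, 1 X-Y
Probability of an affected male: 1/4
Expected count = 1/4 × 340 = 85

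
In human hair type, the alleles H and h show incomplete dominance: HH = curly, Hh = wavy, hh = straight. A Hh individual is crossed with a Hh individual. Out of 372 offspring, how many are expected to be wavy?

Punnett square for Hh × Hh:
Offspring genotypes: 1 HH, 2 Hh, 1 hh
Phenotype counts: 1 curly, 2 wavy, 1 straight
wavy: 2 out of 4 → fraction 1/2
Expected count = 1/2 × 372 = 186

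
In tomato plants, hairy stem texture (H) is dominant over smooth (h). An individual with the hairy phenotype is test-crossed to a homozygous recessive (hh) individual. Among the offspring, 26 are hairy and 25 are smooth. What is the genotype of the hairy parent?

Test cross: ? × hh
Offspring: 26 hairy, 25 smooth — approximately 1:1.
A 1:1 ratio in a test cross indicates the unknown parent is heterozygous (Hh).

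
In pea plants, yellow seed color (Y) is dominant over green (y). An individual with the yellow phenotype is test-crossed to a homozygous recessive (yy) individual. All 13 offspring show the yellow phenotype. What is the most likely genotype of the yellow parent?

Test cross: ? × yy
All offspring are yellow.
If the unknown parent were heterozygous (Yy), about half of 13 offspring would be green; none are. The unknown parent is most likely homozygous dominant (YY).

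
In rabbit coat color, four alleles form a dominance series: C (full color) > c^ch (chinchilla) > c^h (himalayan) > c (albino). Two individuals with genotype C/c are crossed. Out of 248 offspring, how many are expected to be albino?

Cross: C/c × C/c
Allele dominance: C > c^ch > c^h > c
Offspring genotypes: 1 C/C, 2 C/c, 1 c/c
Phenotype counts: 3 full color, 1 albino
albino: 1 out of 4 → fraction 1/4
Expected count = 1/4 × 248 = 62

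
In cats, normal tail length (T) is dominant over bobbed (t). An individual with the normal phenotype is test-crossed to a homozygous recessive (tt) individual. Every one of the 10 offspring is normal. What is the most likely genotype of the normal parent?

Test cross: ? × tt
All offspring are normal.
If the unknown parent were heterozygous (Tt), about half of 10 offspring would be bobbed; none are. The unknown parent is most likely homozygous dominant (TT).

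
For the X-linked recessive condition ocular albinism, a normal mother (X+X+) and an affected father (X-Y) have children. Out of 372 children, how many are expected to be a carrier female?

Cross: X+X+ × X-Y
Offspring: 2 X+X-, 2 X+Y
Probability of a carrier female: 2/4 = 1/2
Expected count = 1/2 × 372 = 186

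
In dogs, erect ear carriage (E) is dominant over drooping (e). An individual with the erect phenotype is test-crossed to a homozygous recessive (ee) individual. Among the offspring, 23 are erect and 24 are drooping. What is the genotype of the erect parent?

Test cross: ? × ee
Offspring: 23 erect, 24 drooping — approximately 1:1.
A 1:1 ratio in a test cross indicates the unknown parent is heterozygous (Ee).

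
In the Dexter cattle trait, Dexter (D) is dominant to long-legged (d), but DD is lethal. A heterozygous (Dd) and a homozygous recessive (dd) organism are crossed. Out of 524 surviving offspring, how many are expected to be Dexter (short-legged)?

Cross: Dd × dd
Punnett square offspring (before lethality): 2 Dd, 2 dd
No DD offspring are produced in this cross.
Dexter (short-legged): 2 out of 4 → fraction 1/2
Expected count = 1/2 × 524 = 262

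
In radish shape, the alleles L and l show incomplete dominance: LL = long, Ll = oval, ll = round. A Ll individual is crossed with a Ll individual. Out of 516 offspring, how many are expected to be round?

Punnett square for Ll × Ll:
Offspring genotypes: 1 LL, 2 Ll, 1 ll
Phenotype counts: 1 long, 2 oval, 1 round
round: 1 out of 4 → fraction 1/4
Expected count = 1/4 × 516 = 129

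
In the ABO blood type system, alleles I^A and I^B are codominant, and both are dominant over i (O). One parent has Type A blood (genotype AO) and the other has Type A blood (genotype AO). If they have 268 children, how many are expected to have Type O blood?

Cross: AO × AO
Possible offspring genotypes: 1 AA, 2 AO, 1 OO
Blood type counts: 3 Type A, 1 Type O
Probability of Type O: 1/4
Expected count = 1/4 × 268 = 67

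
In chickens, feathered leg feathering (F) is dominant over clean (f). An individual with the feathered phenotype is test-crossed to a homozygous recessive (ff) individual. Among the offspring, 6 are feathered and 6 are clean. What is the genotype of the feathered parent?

Test cross: ? × ff
Offspring: 6 feathered, 6 clean — approximately 1:1.
A 1:1 ratio in a test cross indicates the unknown parent is heterozygous (Ff).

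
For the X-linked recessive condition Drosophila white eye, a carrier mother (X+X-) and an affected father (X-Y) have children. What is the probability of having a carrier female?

Cross: X+X- × X-Y
Offspring: 1 X+X-, 1 X+Y, 1 X-X-, 1 X-Y
Probability of a carrier female: 1/4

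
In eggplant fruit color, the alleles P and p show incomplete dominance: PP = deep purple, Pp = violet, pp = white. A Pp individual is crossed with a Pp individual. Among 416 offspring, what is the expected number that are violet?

Punnett square for Pp × Pp:
Offspring genotypes: 1 PP, 2 Pp, 1 pp
Phenotype counts: 1 deep purple, 2 violet, 1 white
violet: 2 out of 4 → fraction 1/2
Expected count = 1/2 × 416 = 208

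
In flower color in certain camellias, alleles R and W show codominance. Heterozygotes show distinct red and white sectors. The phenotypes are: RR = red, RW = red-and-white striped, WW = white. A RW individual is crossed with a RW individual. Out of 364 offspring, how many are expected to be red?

Punnett square for RW × RW:
Offspring genotypes: 1 RR, 2 RW, 1 WW
Phenotype counts: 1 red, 2 red-and-white striped, 1 white
red: 1 out of 4 → fraction 1/4
Expected count = 1/4 × 364 = 91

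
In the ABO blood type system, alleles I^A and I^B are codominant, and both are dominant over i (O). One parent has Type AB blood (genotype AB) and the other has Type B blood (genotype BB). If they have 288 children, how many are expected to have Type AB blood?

Cross: AB × BB
Possible offspring genotypes: 2 AB, 2 BB
Blood type counts: 2 Type AB, 2 Type B
Probability of Type AB: 2/4 = 1/2
Expected count = 1/2 × 288 = 144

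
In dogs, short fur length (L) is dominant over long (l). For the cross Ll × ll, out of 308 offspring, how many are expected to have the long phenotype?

Punnett square for Ll × ll:
Offspring genotypes: 2 Ll, 2 ll
Total offspring: 4
Count with target: 2
Probability: 2/4 = 1/2
Expected count = 1/2 × 308 = 154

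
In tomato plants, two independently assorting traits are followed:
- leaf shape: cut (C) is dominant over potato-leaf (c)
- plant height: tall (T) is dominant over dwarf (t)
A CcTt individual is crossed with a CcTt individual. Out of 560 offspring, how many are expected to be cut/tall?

Dihybrid cross CcTt × CcTt — consider each gene separately:
leaf shape: Cc × Cc → 1 CC, 2 Cc, 1 cc → 3 C_ : 1 cc (out of 4)
plant height: Tt × Tt → 1 TT, 2 Tt, 1 tt → 3 T_ : 1 tt (out of 4)
Combine (counts out of 4 × 4 = 16): cut/tall (C_T_) = 3×3 = 9; cut/dwarf (C_tt) = 3×1 = 3; potato-leaf/tall (ccT_) = 1×3 = 3; potato-leaf/dwarf (cctt) = 1×1 = 1
Phenotype counts (out of 16): 9 cut/tall, 3 cut/dwarf, 3 potato-leaf/tall, 1 potato-leaf/dwarf
cut/tall: 9 out of 16 → fraction 9/16
Expected count = 9/16 × 560 = 315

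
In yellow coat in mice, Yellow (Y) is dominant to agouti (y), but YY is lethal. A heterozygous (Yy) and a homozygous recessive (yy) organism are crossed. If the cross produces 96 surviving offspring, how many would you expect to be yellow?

Cross: Yy × yy
Punnett square offspring (before lethality): 2 Yy, 2 yy
No YY offspring are produced in this cross.
yellow: 2 out of 4 → fraction 1/2
Expected count = 1/2 × 96 = 48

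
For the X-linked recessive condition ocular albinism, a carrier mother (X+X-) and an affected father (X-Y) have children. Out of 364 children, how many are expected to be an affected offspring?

Cross: X+X- × X-Y
Offspring: 1 X+X-, 1 X+Y, 1 X-X-, 1 X-Y
Probability of an affected offspring: 2/4 = 1/2
Expected count = 1/2 × 364 = 182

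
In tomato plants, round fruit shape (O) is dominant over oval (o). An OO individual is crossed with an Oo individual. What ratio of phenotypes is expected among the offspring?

Punnett square for OO × Oo:
Offspring genotypes: 2 OO, 2 Oo
round: 4, oval: 0
Ratio: all round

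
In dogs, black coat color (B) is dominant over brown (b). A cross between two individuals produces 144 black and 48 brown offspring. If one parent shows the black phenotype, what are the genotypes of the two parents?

Observed offspring: 144 black, 48 brown
The observed ratio simplifies to 3:1. Brown (bb) offspring appear, so each parent must contribute one b allele. The parent stated to show black carries B, so it is Bb. The other parent is then either Bb or bb: Bb × bb would give a 1:1 split, whereas Bb × Bb gives 3:1 — matching the data. So both parents are heterozygous (Bb × Bb).
Parent genotypes: Bb × Bb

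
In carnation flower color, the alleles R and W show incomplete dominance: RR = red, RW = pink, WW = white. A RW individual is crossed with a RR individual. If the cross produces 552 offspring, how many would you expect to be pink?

Punnett square for RW × RR:
Offspring genotypes: 2 RR, 2 RW
Phenotype counts: 2 red, 2 pink
pink: 2 out of 4 → fraction 1/2
Expected count = 1/2 × 552 = 276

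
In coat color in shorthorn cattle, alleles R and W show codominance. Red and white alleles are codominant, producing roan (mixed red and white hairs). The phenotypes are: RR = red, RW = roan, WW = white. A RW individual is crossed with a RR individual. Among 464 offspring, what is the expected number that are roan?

Punnett square for RW × RR:
Offspring genotypes: 2 RR, 2 RW
Phenotype counts: 2 red, 2 roan
roan: 2 out of 4 → fraction 1/2
Expected count = 1/2 × 464 = 232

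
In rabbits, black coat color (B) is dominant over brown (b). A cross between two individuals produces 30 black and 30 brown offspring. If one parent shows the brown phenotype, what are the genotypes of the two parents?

Observed offspring: 30 black, 30 brown
The observed ratio simplifies to 1:1. One parent shows brown, so its genotype must be bb. A 1:1 offspring split requires the other parent to be heterozygous (Bb).
Parent genotypes: bb × Bb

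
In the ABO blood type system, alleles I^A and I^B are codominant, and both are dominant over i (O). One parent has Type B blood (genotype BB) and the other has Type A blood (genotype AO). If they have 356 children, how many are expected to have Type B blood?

Cross: BB × AO
Possible offspring genotypes: 2 AB, 2 BO
Blood type counts: 2 Type AB, 2 Type B
Probability of Type B: 2/4 = 1/2
Expected count = 1/2 × 356 = 178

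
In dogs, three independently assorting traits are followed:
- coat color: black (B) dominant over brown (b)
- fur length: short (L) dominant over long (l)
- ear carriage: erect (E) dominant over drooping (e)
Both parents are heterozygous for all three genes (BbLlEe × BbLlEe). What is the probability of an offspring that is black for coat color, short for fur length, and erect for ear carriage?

Trihybrid cross: BbLlEe × BbLlEe
Each trait segregates independently with a 3:1 phenotypic ratio, so each gene contributes 3/4 (dominant) or 1/4 (recessive).
Target: black (coat color), short (fur length), erect (ear carriage)
Probability = product of independent per-trait probabilities
= 3/4 × 3/4 × 3/4 = 27/64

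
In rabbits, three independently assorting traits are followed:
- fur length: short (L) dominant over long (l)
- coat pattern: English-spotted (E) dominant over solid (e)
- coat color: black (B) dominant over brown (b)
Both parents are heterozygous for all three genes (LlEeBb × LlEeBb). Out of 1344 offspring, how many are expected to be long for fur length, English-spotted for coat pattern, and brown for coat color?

Trihybrid cross: LlEeBb × LlEeBb
Each trait segregates independently with a 3:1 phenotypic ratio, so each gene contributes 3/4 (dominant) or 1/4 (recessive).
Target: long (fur length), English-spotted (coat pattern), brown (coat color)
Probability = product of independent per-trait probabilities
= 1/4 × 3/4 × 1/4 = 3/64
Expected count = 3/64 × 1344 = 63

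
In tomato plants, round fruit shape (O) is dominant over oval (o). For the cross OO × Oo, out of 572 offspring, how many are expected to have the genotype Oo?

Punnett square for OO × Oo:
Offspring genotypes: 2 OO, 2 Oo
Total offspring: 4
Count with target: 2
Probability: 2/4 = 1/2
Expected count = 1/2 × 572 = 286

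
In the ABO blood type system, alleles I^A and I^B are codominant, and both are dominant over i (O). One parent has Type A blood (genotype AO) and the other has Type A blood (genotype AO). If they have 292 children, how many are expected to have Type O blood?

Cross: AO × AO
Possible offspring genotypes: 1 AA, 2 AO, 1 OO
Blood type counts: 3 Type A, 1 Type O
Probability of Type O: 1/4
Expected count = 1/4 × 292 = 73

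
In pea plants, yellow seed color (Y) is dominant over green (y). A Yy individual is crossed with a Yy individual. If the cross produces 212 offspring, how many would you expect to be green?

Punnett square for Yy × Yy:
Offspring genotypes: 1 YY, 2 Yy, 1 yy
yellow: 3, green: 1
green: 1 out of 4 → fraction 1/4
Expected count = 1/4 × 212 = 53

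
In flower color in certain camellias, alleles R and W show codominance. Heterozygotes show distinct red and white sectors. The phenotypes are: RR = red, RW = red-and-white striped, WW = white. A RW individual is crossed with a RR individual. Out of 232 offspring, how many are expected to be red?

Punnett square for RW × RR:
Offspring genotypes: 2 RR, 2 RW
Phenotype counts: 2 red, 2 red-and-white striped
red: 2 out of 4 → fraction 1/2
Expected count = 1/2 × 232 = 116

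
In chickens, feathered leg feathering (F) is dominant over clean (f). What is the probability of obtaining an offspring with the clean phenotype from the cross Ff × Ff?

Punnett square for Ff × Ff:
Offspring genotypes: 1 FF, 2 Ff, 1 ff
Total offspring: 4
Count with target: 1
Probability: 1/4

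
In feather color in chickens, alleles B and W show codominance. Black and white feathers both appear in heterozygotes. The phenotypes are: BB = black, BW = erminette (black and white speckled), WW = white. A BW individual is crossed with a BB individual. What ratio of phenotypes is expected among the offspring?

Punnett square for BW × BB:
Offspring genotypes: 2 BB, 2 BW
Phenotype counts: 2 black, 2 erminette (black and white speckled)
Ratio: 1 black : 1 erminette (black and white speckled)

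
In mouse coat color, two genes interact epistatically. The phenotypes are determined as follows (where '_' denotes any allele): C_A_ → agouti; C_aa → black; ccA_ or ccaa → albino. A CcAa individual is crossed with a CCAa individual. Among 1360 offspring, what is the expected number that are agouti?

Cross: CcAa × CCAa — consider each gene separately:
C gene: Cc × CC → 2 CC, 2 Cc → 4 C_ (out of 4)
A gene: Aa × Aa → 1 AA, 2 Aa, 1 aa → 3 A_ : 1 aa (out of 4)
Genotype classes (out of 4 × 4 = 16): C_A_ = 4×3 = 12; C_aa = 4×1 = 4
Apply the phenotype rules: C_A_ (12) → agouti; C_aa (4) → black
Phenotype counts (out of 16): 12 agouti, 4 black
agouti: 12 out of 16 → fraction 3/4
Expected count = 3/4 × 1360 = 1020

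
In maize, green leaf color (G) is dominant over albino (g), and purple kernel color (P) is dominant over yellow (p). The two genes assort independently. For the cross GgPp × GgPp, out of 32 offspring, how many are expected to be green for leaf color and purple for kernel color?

Dihybrid cross GgPp × GgPp — consider each gene separately:
leaf color: Gg × Gg → 1 GG, 2 Gg, 1 gg → 3 G_ : 1 gg (out of 4)
kernel color: Pp × Pp → 1 PP, 2 Pp, 1 pp → 3 P_ : 1 pp (out of 4)
Looking for: green (G_) and purple (P_)
P(green) = 3/4, P(purple) = 3/4
P(both) = 3/4 × 3/4 = 9/16
Expected count = 9/16 × 32 = 18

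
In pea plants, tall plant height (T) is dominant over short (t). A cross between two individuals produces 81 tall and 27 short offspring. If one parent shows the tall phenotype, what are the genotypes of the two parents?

Observed offspring: 81 tall, 27 short
The observed ratio simplifies to 3:1. Short (tt) offspring appear, so each parent must contribute one t allele. The parent stated to show tall carries T, so it is Tt. The other parent is then either Tt or tt: Tt × tt would give a 1:1 split, whereas Tt × Tt gives 3:1 — matching the data. So both parents are heterozygous (Tt × Tt).
Parent genotypes: Tt × Tt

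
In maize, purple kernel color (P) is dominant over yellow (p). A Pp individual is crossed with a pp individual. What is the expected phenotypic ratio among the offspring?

Punnett square for Pp × pp:
Offspring genotypes: 2 Pp, 2 pp
purple: 2, yellow: 2
Ratio: 1:1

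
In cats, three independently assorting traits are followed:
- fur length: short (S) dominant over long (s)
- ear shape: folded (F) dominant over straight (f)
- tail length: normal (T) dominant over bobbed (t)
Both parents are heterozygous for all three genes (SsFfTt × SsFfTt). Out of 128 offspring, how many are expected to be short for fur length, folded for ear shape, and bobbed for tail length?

Trihybrid cross: SsFfTt × SsFfTt
Each trait segregates independently with a 3:1 phenotypic ratio, so each gene contributes 3/4 (dominant) or 1/4 (recessive).
Target: short (fur length), folded (ear shape), bobbed (tail length)
Probability = product of independent per-trait probabilities
= 3/4 × 3/4 × 1/4 = 9/64
Expected count = 9/64 × 128 = 18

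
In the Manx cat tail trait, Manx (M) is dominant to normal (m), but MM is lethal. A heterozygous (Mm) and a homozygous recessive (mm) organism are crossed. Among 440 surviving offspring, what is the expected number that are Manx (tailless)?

Cross: Mm × mm
Punnett square offspring (before lethality): 2 Mm, 2 mm
No MM offspring are produced in this cross.
Manx (tailless): 2 out of 4 → fraction 1/2
Expected count = 1/2 × 440 = 220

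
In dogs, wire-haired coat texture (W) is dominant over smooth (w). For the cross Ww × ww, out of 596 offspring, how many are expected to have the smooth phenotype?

Punnett square for Ww × ww:
Offspring genotypes: 2 Ww, 2 ww
Total offspring: 4
Count with target: 2
Probability: 2/4 = 1/2
Expected count = 1/2 × 596 = 298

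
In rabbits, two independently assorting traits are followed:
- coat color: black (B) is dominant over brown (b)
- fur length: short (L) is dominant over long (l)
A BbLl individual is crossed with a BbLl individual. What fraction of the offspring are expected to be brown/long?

Dihybrid cross BbLl × BbLl — consider each gene separately:
coat color: Bb × Bb → 1 BB, 2 Bb, 1 bb → 3 B_ : 1 bb (out of 4)
fur length: Ll × Ll → 1 LL, 2 Ll, 1 ll → 3 L_ : 1 ll (out of 4)
Combine (counts out of 4 × 4 = 16): black/short (B_L_) = 3×3 = 9; black/long (B_ll) = 3×1 = 3; brown/short (bbL_) = 1×3 = 3; brown/long (bbll) = 1×1 = 1
Phenotype counts (out of 16): 9 black/short, 3 black/long, 3 brown/short, 1 brown/long
brown/long: 1 out of 16
Probability: 1/16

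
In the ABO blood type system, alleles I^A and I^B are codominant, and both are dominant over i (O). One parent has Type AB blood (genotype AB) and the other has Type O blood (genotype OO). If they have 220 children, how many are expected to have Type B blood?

Cross: AB × OO
Possible offspring genotypes: 2 AO, 2 BO
Blood type counts: 2 Type A, 2 Type B
Probability of Type B: 2/4 = 1/2
Expected count = 1/2 × 220 = 110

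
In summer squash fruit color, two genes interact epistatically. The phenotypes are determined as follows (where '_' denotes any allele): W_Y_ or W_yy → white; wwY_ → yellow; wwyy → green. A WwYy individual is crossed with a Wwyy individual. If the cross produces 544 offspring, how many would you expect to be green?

Cross: WwYy × Wwyy — consider each gene separately:
W gene: Ww × Ww → 1 WW, 2 Ww, 1 ww → 3 W_ : 1 ww (out of 4)
Y gene: Yy × yy → 2 Yy, 2 yy → 2 Y_ : 2 yy (out of 4)
Genotype classes (out of 4 × 4 = 16): W_Y_ = 3×2 = 6; W_yy = 3×2 = 6; wwY_ = 1×2 = 2; wwyy = 1×2 = 2
Apply the phenotype rules: W_Y_ (6) + W_yy (6) → white; wwY_ (2) → yellow; wwyy (2) → green
Phenotype counts (out of 16): 12 white, 2 yellow, 2 green
green: 2 out of 16 → fraction 1/8
Expected count = 1/8 × 544 = 68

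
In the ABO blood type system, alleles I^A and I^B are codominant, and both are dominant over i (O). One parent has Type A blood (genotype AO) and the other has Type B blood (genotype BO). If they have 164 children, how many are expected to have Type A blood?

Cross: AO × BO
Possible offspring genotypes: 1 AB, 1 AO, 1 BO, 1 OO
Blood type counts: 1 Type AB, 1 Type A, 1 Type B, 1 Type O
Probability of Type A: 1/4
Expected count = 1/4 × 164 = 41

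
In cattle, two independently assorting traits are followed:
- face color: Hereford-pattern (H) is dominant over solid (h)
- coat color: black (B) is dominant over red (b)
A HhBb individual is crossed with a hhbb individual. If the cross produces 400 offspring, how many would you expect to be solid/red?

Dihybrid cross HhBb × hhbb — consider each gene separately:
face color: Hh × hh → 2 Hh, 2 hh → 2 H_ : 2 hh (out of 4)
coat color: Bb × bb → 2 Bb, 2 bb → 2 B_ : 2 bb (out of 4)
Combine (counts out of 4 × 4 = 16): Hereford-pattern/black (H_B_) = 2×2 = 4; Hereford-pattern/red (H_bb) = 2×2 = 4; solid/black (hhB_) = 2×2 = 4; solid/red (hhbb) = 2×2 = 4
Phenotype counts (out of 16): 4 Hereford-pattern/black, 4 Hereford-pattern/red, 4 solid/black, 4 solid/red
solid/red: 4 out of 16 → fraction 1/4
Expected count = 1/4 × 400 = 100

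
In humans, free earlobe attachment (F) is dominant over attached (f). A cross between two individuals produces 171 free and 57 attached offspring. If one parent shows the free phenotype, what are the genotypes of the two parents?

Observed offspring: 171 free, 57 attached
The observed ratio simplifies to 3:1. Attached (ff) offspring appear, so each parent must contribute one f allele. The parent stated to show free carries F, so it is Ff. The other parent is then either Ff or ff: Ff × ff would give a 1:1 split, whereas Ff × Ff gives 3:1 — matching the data. So both parents are heterozygous (Ff × Ff).
Parent genotypes: Ff × Ff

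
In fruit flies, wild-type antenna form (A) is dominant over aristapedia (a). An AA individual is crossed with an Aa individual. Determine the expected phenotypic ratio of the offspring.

Punnett square for AA × Aa:
Offspring genotypes: 2 AA, 2 Aa
wild-type: 4, aristapedia: 0
Ratio: all wild-type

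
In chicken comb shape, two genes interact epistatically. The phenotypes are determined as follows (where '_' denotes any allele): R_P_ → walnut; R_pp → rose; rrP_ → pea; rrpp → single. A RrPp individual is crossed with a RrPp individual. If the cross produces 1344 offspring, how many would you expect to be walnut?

Cross: RrPp × RrPp — consider each gene separately:
R gene: Rr × Rr → 1 RR, 2 Rr, 1 rr → 3 R_ : 1 rr (out of 4)
P gene: Pp × Pp → 1 PP, 2 Pp, 1 pp → 3 P_ : 1 pp (out of 4)
Genotype classes (out of 4 × 4 = 16): R_P_ = 3×3 = 9; R_pp = 3×1 = 3; rrP_ = 1×3 = 3; rrpp = 1×1 = 1
Apply the phenotype rules: R_P_ (9) → walnut; R_pp (3) → rose; rrP_ (3) → pea; rrpp (1) → single
Phenotype counts (out of 16): 9 walnut, 3 rose, 3 pea, 1 single
walnut: 9 out of 16 → fraction 9/16
Expected count = 9/16 × 1344 = 756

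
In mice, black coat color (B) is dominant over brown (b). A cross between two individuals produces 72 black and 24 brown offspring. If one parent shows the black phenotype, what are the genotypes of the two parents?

Observed offspring: 72 black, 24 brown
The observed ratio simplifies to 3:1. Brown (bb) offspring appear, so each parent must contribute one b allele. The parent stated to show black carries B, so it is Bb. The other parent is then either Bb or bb: Bb × bb would give a 1:1 split, whereas Bb × Bb gives 3:1 — matching the data. So both parents are heterozygous (Bb × Bb).
Parent genotypes: Bb × Bb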